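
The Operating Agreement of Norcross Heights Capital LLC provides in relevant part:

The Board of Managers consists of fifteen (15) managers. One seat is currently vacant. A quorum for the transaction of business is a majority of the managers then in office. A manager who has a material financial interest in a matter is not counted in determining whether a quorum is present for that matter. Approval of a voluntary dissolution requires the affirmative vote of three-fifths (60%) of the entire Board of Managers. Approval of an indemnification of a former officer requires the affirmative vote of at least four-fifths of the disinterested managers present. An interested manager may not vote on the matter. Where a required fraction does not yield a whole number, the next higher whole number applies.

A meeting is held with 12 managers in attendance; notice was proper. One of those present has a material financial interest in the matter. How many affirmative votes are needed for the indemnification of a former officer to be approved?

The indemnification of a former officer requires four-fifths of the disinterested managers present (12 − 1 = 11).
4/5 of 11 = 8.80, rounded up to 9.

9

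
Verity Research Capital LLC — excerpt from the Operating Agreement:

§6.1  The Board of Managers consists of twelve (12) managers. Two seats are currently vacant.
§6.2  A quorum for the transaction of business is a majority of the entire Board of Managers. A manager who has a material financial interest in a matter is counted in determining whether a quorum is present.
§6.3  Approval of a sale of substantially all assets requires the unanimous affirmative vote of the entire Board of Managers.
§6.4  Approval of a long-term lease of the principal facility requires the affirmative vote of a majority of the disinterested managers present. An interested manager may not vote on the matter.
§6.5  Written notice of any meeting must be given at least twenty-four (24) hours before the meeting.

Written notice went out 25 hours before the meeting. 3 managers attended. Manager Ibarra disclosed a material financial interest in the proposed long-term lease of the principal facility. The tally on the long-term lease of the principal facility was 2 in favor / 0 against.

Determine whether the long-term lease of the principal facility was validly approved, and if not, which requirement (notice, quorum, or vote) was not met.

Invalid — quorum requirement not satisfied.

Notice: 25 hours given; 24 required (25 ≥ 24). Satisfied.
Quorum: 3 present (interested managers count toward quorum); quorum is 7. Not satisfied.
Vote: the long-term lease of the principal facility requires a majority of the disinterested managers present (3 − 1 = 2). A majority of 2 is 2, so 2 affirmative votes are needed; 2 voted in favor. Satisfied. (Moot — without a quorum no business can be validly transacted.)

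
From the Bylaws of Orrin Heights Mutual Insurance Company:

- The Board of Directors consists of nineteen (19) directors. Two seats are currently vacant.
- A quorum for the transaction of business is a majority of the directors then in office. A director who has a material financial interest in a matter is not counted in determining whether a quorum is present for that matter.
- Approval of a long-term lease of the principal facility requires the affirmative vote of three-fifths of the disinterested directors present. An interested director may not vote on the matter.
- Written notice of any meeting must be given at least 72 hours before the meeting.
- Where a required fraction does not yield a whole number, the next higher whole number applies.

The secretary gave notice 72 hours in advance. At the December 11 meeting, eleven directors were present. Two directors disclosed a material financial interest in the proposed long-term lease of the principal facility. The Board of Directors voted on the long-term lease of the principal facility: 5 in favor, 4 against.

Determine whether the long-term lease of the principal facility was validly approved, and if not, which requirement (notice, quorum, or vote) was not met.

Notice: 72 hours given; 72 required (72 ≥ 72). Satisfied.
Quorum: 11 present, but the 2 interested directors do not count, leaving 9. Quorum is 9. Satisfied.
Vote: the long-term lease of the principal facility requires three-fifths of the disinterested directors present (11 − 2 = 9). 3/5 of 9 = 5.40, rounded up to 6, so 6 affirmative votes are needed; 5 voted in favor. Not satisfied.

Invalid — vote requirement not satisfied.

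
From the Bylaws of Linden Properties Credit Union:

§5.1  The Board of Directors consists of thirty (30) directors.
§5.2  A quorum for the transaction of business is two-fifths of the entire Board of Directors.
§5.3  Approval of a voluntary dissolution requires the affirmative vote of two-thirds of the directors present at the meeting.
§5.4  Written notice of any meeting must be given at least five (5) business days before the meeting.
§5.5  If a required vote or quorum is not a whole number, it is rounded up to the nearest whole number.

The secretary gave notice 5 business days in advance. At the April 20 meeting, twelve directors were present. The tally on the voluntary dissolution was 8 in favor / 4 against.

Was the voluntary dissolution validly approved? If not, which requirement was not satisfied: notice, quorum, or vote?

Valid — all requirements satisfied.

Notice: 5 business days given; 5 required (5 ≥ 5). Satisfied.
Quorum: 12 present; quorum is 12. Satisfied.
Vote: the voluntary dissolution requires two-thirds of the directors present (12). 2/3 of 12 = 8, so 8 affirmative votes are needed; 8 voted in favor. Satisfied.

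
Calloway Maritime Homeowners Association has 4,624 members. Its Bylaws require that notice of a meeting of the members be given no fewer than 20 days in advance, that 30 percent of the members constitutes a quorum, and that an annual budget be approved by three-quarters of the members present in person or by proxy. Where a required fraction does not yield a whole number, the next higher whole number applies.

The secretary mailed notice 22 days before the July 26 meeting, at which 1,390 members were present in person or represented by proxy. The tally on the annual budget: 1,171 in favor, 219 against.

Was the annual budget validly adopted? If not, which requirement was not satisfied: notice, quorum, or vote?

Valid — all requirements satisfied.

Notice: 22 days given; 20 required. Satisfied.
Quorum: 30% of 4,624 = 1,387.20, rounded up to 1,388; 1,390 present. Satisfied.
Vote: requires three-fourths of those present (1,390); 3/4 of 1390 = 1042.50, rounded up to 1043, so 1,043 needed; 1,171 in favor. Satisfied.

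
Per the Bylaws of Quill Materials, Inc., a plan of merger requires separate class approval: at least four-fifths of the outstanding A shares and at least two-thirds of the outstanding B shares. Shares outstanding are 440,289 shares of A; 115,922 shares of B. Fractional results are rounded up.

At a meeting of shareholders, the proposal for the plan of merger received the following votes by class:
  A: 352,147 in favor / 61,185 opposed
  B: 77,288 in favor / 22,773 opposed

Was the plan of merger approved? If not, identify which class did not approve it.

A: 4/5 of 440289 = 352231.20, rounded up to 352232; 352,232 required, 352,147 in favor — not approved.
B: 2/3 of 115922 = 77281.33, rounded up to 77282; 77,282 required, 77,288 in favor — approved.

Not approved — the A shares did not give the required vote.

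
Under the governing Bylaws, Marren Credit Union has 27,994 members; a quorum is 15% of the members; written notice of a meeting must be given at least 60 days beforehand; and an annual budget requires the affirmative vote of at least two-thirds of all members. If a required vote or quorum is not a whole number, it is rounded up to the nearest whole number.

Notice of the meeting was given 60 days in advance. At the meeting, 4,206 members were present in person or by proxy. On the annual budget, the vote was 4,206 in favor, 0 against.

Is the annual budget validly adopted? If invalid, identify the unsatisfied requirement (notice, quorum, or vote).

Notice: 60 days given; 60 required. Satisfied.
Quorum: 15% of 27,994 = 4,199.10, rounded up to 4,200; 4,206 present. Satisfied.
Vote: requires two-thirds of all members (27,994); 2/3 of 27994 = 18662.67, rounded up to 18663, so 18,663 needed; 4,206 in favor. Not satisfied.

Invalid — vote requirement not satisfied.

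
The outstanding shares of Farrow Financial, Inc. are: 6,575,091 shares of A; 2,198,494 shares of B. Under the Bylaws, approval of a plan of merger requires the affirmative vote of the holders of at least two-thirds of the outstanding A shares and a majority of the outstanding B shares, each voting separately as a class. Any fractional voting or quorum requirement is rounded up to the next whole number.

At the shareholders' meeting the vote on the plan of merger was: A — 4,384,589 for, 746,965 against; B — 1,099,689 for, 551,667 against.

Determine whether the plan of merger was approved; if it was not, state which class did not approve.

A: 2/3 of 6575091 = 4383394; 4,383,394 required, 4,384,589 in favor — approved.
B: a majority of 2198494 is 1099248; 1,099,248 required, 1,099,689 in favor — approved.

Approved — every class gave the required vote.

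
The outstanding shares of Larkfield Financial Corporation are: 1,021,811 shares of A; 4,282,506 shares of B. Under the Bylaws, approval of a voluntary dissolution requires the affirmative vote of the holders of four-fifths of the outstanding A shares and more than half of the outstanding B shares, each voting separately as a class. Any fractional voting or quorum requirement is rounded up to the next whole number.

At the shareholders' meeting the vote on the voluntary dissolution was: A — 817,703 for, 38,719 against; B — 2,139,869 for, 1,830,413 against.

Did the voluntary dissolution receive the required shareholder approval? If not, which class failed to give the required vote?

A: 4/5 of 1021811 = 817448.80, rounded up to 817449; 817,449 required, 817,703 in favor — approved.
B: a majority of 4282506 is 2141254; 2,141,254 required, 2,139,869 in favor — not approved.

Not approved — the B shares did not give the required vote.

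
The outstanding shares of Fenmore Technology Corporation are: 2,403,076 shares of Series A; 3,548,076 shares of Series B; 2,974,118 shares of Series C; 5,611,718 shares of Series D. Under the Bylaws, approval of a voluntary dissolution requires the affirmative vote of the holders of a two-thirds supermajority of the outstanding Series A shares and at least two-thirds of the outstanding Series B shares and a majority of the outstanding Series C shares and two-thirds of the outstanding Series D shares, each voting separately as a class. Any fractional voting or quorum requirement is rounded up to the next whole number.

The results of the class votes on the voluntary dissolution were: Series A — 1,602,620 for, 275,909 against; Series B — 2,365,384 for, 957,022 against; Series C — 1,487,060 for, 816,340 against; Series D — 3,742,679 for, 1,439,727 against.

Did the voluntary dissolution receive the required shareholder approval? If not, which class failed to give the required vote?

Approved — every class gave the required vote.

Series A: 2/3 of 2403076 = 1602050.67, rounded up to 1602051; 1,602,051 required, 1,602,620 in favor — approved.
Series B: 2/3 of 3548076 = 2365384; 2,365,384 required, 2,365,384 in favor — approved.
Series C: a majority of 2974118 is 1487060; 1,487,060 required, 1,487,060 in favor — approved.
Series D: 2/3 of 5611718 = 3741145.33, rounded up to 3741146; 3,741,146 required, 3,742,679 in favor — approved.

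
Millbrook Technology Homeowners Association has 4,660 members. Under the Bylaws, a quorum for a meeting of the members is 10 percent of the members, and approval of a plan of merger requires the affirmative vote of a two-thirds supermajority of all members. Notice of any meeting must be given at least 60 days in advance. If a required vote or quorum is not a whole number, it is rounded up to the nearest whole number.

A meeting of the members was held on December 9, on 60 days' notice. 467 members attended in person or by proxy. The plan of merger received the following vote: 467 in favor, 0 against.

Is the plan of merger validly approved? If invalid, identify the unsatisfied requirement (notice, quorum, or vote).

Notice: 60 days given; 60 required. Satisfied.
Quorum: 10% of 4,660 = 466; 467 present. Satisfied.
Vote: requires two-thirds of all members (4,660); 2/3 of 4660 = 3106.67, rounded up to 3107, so 3,107 needed; 467 in favor. Not satisfied.

Invalid — vote requirement not satisfied.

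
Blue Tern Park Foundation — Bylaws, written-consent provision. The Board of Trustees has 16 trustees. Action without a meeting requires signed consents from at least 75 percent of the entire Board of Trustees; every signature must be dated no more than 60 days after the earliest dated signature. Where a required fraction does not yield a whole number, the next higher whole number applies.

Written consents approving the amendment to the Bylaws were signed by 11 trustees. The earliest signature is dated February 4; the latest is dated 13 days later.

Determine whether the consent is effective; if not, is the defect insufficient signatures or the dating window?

Signatures required: at least 75 percent of 16 — 3/4 of 16 = 12, so 12 needed; 11 signed. Insufficient.
Dating window: the latest signature is 13 days after the earliest; the limit is 60 days. Within the window.

Not effective — insufficient signatures.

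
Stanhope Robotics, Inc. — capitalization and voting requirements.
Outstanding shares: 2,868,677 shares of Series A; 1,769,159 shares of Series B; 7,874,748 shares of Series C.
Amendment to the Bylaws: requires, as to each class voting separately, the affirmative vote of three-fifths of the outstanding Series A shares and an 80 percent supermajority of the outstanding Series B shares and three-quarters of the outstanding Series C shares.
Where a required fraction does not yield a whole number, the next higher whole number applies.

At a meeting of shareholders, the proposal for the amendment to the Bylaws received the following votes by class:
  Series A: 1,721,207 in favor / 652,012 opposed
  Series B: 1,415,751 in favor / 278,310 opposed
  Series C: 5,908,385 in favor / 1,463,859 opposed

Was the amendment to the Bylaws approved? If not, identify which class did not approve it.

Approved — every class gave the required vote.

Series A: 3/5 of 2868677 = 1721206.20, rounded up to 1721207; 1,721,207 required, 1,721,207 in favor — approved.
Series B: 4/5 of 1769159 = 1415327.20, rounded up to 1415328; 1,415,328 required, 1,415,751 in favor — approved.
Series C: 3/4 of 7874748 = 5906061; 5,906,061 required, 5,908,385 in favor — approved.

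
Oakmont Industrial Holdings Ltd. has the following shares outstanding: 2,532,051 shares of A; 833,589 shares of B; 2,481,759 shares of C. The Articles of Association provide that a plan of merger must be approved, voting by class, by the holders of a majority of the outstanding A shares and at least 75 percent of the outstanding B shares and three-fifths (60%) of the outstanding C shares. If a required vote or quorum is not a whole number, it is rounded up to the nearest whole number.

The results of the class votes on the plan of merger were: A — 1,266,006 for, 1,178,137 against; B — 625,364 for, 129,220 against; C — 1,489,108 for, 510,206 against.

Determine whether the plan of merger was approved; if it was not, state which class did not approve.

A: a majority of 2532051 is 1266026; 1,266,026 required, 1,266,006 in favor — not approved.
B: 3/4 of 833589 = 625191.75, rounded up to 625192; 625,192 required, 625,364 in favor — approved.
C: 3/5 of 2481759 = 1489055.40, rounded up to 1489056; 1,489,056 required, 1,489,108 in favor — approved.

Not approved — the A shares did not give the required vote.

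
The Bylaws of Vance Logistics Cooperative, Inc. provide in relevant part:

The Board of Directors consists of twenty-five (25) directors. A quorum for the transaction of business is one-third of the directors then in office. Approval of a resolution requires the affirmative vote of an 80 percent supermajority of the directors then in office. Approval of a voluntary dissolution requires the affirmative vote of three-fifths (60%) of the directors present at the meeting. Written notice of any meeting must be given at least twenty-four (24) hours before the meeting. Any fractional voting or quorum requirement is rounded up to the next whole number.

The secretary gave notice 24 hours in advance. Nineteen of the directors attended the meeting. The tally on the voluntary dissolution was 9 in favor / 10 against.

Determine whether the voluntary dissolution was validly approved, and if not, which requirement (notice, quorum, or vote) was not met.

Notice: 24 hours given; 24 required (24 ≥ 24). Satisfied.
Quorum: 19 present; quorum is 9. Satisfied.
Vote: the voluntary dissolution requires three-fifths of the directors present (19). 3/5 of 19 = 11.40, rounded up to 12, so 12 affirmative votes are needed; 9 voted in favor. Not satisfied.

Invalid — vote requirement not satisfied.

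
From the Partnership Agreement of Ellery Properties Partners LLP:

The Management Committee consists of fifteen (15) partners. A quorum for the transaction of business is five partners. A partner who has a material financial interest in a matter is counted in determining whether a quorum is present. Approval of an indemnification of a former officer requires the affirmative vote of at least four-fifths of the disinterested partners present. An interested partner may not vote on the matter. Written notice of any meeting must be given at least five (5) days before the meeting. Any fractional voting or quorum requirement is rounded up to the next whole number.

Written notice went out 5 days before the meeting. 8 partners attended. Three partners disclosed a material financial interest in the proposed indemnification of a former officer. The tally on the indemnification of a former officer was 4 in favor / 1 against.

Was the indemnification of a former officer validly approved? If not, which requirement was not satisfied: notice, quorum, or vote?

Valid — all requirements satisfied.

Notice: 5 days given; 5 required (5 ≥ 5). Satisfied.
Quorum: 8 present (interested partners count toward quorum); quorum is 5. Satisfied.
Vote: the indemnification of a former officer requires four-fifths of the disinterested partners present (8 − 3 = 5). 4/5 of 5 = 4, so 4 affirmative votes are needed; 4 voted in favor. Satisfied.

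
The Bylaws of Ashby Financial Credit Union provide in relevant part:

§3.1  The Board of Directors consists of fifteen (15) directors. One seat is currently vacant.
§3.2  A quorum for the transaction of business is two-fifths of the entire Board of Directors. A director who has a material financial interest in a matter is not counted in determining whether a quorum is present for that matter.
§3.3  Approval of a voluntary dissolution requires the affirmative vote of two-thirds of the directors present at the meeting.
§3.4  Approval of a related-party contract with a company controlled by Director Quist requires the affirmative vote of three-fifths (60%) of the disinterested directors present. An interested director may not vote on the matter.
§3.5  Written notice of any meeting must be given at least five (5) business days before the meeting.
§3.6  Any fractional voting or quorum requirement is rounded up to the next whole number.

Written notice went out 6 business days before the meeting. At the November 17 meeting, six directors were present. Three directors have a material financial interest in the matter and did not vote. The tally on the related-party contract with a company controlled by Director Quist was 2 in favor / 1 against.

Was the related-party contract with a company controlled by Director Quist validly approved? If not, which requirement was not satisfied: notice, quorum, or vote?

Invalid — quorum requirement not satisfied.

Notice: 6 business days given; 5 required (6 ≥ 5). Satisfied.
Quorum: 6 present, but the 3 interested directors do not count, leaving 3. Quorum is 6. Not satisfied.
Vote: the related-party contract with a company controlled by Director Quist requires three-fifths of the disinterested directors present (6 − 3 = 3). 3/5 of 3 = 1.80, rounded up to 2, so 2 affirmative votes are needed; 2 voted in favor. Satisfied. (Moot — without a quorum no business can be validly transacted.)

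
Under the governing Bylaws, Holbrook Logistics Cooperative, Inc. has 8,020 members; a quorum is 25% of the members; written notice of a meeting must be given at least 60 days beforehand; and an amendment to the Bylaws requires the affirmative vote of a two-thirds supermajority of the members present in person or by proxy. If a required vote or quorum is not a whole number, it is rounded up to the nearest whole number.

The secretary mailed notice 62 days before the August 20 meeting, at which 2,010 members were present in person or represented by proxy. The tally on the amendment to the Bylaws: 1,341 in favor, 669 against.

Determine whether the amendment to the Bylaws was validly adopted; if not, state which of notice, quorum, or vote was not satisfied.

Notice: 62 days given; 60 required. Satisfied.
Quorum: 25% of 8,020 = 2,005; 2,010 present. Satisfied.
Vote: requires two-thirds of those present (2,010); 2/3 of 2010 = 1340, so 1,340 needed; 1,341 in favor. Satisfied.

Valid — all requirements satisfied.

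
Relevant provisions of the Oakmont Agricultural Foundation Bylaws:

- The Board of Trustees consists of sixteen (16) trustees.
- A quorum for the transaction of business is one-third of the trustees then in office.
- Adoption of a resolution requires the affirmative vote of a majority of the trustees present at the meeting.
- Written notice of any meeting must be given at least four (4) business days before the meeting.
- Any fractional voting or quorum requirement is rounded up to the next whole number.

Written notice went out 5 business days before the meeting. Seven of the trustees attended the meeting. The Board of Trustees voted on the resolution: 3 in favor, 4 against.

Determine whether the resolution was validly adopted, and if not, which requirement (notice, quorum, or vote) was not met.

Invalid — vote requirement not satisfied.

Notice: 5 business days given; 4 required (5 ≥ 4). Satisfied.
Quorum: 7 present; quorum is 6. Satisfied.
Vote: the resolution requires a majority of the trustees present (7). A majority of 7 is 4, so 4 affirmative votes are needed; 3 voted in favor. Not satisfied.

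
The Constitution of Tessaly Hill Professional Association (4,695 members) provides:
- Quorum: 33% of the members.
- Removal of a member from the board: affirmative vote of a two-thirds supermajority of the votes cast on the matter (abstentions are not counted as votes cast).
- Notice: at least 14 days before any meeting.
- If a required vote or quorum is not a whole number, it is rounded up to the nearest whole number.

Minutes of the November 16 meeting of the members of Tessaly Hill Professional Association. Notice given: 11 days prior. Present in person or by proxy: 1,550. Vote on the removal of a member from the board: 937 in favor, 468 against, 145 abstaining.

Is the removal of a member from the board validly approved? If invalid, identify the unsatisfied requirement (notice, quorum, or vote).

Invalid — notice requirement not satisfied.

Notice: 11 days given; 14 required. Not satisfied.
Quorum: 33% of 4,695 = 1,549.35, rounded up to 1,550; 1,550 present. Satisfied.
Vote: requires two-thirds of the votes cast (1,550 − 145 abstaining = 1,405); 2/3 of 1405 = 936.67, rounded up to 937, so 937 needed; 937 in favor. Satisfied.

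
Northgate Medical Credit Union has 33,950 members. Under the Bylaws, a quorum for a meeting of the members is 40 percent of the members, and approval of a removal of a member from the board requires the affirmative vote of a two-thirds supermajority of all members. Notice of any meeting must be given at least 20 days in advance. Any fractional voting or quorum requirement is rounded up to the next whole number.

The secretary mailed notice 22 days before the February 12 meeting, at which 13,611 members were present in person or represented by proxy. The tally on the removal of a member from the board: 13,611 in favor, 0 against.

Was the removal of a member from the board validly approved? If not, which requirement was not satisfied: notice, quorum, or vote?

Invalid — vote requirement not satisfied.

Notice: 22 days given; 20 required. Satisfied.
Quorum: 40% of 33,950 = 13,580; 13,611 present. Satisfied.
Vote: requires two-thirds of all members (33,950); 2/3 of 33950 = 22633.33, rounded up to 22634, so 22,634 needed; 13,611 in favor. Not satisfied.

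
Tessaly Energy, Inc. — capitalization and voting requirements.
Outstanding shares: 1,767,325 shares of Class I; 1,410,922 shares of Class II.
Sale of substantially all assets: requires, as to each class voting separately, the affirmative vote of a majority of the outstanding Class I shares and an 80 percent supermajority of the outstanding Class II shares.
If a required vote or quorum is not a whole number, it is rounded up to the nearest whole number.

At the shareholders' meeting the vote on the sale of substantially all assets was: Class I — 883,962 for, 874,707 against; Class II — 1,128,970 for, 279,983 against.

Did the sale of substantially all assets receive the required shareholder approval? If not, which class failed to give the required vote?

Approved — every class gave the required vote.

Class I: a majority of 1767325 is 883663; 883,663 required, 883,962 in favor — approved.
Class II: 4/5 of 1410922 = 1128737.60, rounded up to 1128738; 1,128,738 required, 1,128,970 in favor — approved.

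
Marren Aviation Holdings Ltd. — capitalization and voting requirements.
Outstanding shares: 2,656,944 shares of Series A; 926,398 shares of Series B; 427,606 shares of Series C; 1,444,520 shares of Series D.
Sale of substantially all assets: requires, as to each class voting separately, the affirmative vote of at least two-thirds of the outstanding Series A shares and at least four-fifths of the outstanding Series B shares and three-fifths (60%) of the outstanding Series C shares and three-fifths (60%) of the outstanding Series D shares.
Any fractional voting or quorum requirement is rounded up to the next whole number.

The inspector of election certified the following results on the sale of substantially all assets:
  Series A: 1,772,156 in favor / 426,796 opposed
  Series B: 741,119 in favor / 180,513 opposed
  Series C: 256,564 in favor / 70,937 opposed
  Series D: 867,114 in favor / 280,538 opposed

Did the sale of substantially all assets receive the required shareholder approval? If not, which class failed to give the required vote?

Series A: 2/3 of 2656944 = 1771296; 1,771,296 required, 1,772,156 in favor — approved.
Series B: 4/5 of 926398 = 741118.40, rounded up to 741119; 741,119 required, 741,119 in favor — approved.
Series C: 3/5 of 427606 = 256563.60, rounded up to 256564; 256,564 required, 256,564 in favor — approved.
Series D: 3/5 of 1444520 = 866712; 866,712 required, 867,114 in favor — approved.

Approved — every class gave the required vote.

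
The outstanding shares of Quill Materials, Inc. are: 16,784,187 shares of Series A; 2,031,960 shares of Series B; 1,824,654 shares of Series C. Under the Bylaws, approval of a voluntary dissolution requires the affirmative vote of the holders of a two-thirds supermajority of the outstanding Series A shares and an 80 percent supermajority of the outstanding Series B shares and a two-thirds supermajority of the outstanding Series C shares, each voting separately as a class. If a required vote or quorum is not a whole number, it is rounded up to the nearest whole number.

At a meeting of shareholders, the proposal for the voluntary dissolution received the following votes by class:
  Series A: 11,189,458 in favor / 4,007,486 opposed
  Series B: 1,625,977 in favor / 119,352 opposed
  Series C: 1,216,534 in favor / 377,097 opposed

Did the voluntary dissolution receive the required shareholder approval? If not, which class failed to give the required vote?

Approved — every class gave the required vote.

Series A: 2/3 of 16784187 = 11189458; 11,189,458 required, 11,189,458 in favor — approved.
Series B: 4/5 of 2031960 = 1625568; 1,625,568 required, 1,625,977 in favor — approved.
Series C: 2/3 of 1824654 = 1216436; 1,216,436 required, 1,216,534 in favor — approved.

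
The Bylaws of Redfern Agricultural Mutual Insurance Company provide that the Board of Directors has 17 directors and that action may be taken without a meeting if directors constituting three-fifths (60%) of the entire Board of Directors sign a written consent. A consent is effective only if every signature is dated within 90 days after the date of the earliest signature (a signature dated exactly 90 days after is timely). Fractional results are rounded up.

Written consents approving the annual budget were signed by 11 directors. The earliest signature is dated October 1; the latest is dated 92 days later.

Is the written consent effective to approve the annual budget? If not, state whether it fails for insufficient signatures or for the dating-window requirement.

Not effective — dating-window requirement not satisfied.

Signatures required: three-fifths (60%) of 17 — 3/5 of 17 = 10.20, rounded up to 11, so 11 needed; 11 signed. Sufficient.
Dating window: the latest signature is 92 days after the earliest; the limit is 90 days. Outside the window.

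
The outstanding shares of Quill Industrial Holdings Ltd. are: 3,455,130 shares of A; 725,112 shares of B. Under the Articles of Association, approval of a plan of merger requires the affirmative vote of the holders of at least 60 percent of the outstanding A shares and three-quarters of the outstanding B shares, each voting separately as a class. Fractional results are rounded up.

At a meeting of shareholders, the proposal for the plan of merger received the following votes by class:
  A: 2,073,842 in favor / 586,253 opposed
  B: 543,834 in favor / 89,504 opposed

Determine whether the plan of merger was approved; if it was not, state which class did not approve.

Approved — every class gave the required vote.

A: 3/5 of 3455130 = 2073078; 2,073,078 required, 2,073,842 in favor — approved.
B: 3/4 of 725112 = 543834; 543,834 required, 543,834 in favor — approved.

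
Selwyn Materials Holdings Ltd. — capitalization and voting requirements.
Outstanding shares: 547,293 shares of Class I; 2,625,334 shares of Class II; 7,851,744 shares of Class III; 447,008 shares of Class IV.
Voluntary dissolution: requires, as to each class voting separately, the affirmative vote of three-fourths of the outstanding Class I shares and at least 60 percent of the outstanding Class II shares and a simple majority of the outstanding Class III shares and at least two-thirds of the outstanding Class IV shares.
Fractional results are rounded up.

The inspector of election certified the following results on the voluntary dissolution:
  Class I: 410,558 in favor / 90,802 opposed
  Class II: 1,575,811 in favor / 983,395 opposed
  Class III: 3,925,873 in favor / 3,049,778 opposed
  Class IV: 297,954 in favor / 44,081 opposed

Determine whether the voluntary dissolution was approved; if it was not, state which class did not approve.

Not approved — the Class IV shares did not give the required vote.

Class I: 3/4 of 547293 = 410469.75, rounded up to 410470; 410,470 required, 410,558 in favor — approved.
Class II: 3/5 of 2625334 = 1575200.40, rounded up to 1575201; 1,575,201 required, 1,575,811 in favor — approved.
Class III: a majority of 7851744 is 3925873; 3,925,873 required, 3,925,873 in favor — approved.
Class IV: 2/3 of 447008 = 298005.33, rounded up to 298006; 298,006 required, 297,954 in favor — not approved.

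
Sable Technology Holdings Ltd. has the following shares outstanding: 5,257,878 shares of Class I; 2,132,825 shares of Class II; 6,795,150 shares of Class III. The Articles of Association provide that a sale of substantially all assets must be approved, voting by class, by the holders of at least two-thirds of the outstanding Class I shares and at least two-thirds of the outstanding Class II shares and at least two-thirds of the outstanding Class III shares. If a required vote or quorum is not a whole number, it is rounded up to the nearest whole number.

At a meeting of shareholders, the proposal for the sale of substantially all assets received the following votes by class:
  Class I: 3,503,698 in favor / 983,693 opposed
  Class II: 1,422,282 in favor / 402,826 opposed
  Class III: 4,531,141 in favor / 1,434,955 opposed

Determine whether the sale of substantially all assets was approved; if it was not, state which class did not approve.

Not approved — the Class I shares did not give the required vote.

Class I: 2/3 of 5257878 = 3505252; 3,505,252 required, 3,503,698 in favor — not approved.
Class II: 2/3 of 2132825 = 1421883.33, rounded up to 1421884; 1,421,884 required, 1,422,282 in favor — approved.
Class III: 2/3 of 6795150 = 4530100; 4,530,100 required, 4,531,141 in favor — approved.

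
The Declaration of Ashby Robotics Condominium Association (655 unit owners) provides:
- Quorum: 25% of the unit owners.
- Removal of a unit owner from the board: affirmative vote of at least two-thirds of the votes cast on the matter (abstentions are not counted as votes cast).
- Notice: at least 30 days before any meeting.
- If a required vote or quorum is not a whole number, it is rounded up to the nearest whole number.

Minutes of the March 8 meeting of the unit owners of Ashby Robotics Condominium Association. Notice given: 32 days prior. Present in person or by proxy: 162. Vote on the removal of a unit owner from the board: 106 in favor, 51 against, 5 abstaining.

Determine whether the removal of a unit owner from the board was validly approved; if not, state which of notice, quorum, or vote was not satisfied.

Notice: 32 days given; 30 required. Satisfied.
Quorum: 25% of 655 = 163.75, rounded up to 164; 162 present. Not satisfied.
Vote: requires two-thirds of the votes cast (162 − 5 abstaining = 157); 2/3 of 157 = 104.67, rounded up to 105, so 105 needed; 106 in favor. Satisfied.

Invalid — quorum requirement not satisfied.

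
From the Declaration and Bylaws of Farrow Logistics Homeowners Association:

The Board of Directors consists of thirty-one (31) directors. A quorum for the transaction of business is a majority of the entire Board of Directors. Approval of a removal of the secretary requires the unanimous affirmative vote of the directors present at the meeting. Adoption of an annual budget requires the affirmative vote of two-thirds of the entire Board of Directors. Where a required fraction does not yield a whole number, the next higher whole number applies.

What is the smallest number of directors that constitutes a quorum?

A majority of 31 is 16.

16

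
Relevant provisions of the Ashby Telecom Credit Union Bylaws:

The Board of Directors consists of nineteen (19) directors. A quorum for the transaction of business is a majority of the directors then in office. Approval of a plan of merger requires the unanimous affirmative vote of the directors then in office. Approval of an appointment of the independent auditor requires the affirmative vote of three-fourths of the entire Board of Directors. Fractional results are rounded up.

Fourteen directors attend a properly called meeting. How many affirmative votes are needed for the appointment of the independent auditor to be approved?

The appointment of the independent auditor requires three-fourths of the entire Board of Directors (19).
3/4 of 19 = 14.25, rounded up to 15.
(Only 14 can vote, so the appointment of the independent auditor cannot pass at this meeting, but the required vote is still 15.)

15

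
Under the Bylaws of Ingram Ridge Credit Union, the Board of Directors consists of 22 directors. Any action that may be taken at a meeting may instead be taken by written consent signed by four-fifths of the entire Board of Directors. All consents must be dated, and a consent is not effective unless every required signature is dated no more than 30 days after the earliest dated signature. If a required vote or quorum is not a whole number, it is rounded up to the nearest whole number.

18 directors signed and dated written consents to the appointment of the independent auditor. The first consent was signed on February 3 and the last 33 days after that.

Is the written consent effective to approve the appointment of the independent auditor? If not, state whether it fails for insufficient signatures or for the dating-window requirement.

Not effective — dating-window requirement not satisfied.

Signatures required: four-fifths of 22 — 4/5 of 22 = 17.60, rounded up to 18, so 18 needed; 18 signed. Sufficient.
Dating window: the latest signature is 33 days after the earliest; the limit is 30 days. Outside the window.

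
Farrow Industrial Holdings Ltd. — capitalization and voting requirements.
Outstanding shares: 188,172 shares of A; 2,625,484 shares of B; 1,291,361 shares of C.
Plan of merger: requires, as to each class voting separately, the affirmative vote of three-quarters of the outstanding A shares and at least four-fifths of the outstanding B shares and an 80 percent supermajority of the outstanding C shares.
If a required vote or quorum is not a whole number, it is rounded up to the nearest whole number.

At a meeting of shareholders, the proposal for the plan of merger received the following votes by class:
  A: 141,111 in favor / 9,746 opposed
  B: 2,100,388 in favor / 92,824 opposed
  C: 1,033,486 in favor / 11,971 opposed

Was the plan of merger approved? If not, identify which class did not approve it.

Not approved — the A shares did not give the required vote.

A: 3/4 of 188172 = 141129; 141,129 required, 141,111 in favor — not approved.
B: 4/5 of 2625484 = 2100387.20, rounded up to 2100388; 2,100,388 required, 2,100,388 in favor — approved.
C: 4/5 of 1291361 = 1033088.80, rounded up to 1033089; 1,033,089 required, 1,033,486 in favor — approved.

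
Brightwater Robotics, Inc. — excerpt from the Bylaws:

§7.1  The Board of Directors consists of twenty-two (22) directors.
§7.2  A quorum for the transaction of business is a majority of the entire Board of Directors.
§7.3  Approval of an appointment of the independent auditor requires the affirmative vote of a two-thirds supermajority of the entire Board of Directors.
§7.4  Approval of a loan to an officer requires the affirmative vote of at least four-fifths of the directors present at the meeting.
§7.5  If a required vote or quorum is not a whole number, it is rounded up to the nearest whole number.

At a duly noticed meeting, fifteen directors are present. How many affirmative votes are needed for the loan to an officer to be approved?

The loan to an officer requires four-fifths of the directors present (15).
4/5 of 15 = 12.

12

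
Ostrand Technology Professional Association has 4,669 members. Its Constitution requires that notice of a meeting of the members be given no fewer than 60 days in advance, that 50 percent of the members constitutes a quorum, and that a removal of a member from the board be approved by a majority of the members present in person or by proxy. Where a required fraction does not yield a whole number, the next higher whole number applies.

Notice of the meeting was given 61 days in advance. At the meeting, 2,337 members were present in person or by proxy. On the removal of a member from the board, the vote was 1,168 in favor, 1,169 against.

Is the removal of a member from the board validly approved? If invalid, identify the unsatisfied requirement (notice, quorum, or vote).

Invalid — vote requirement not satisfied.

Notice: 61 days given; 60 required. Satisfied.
Quorum: 50% of 4,669 = 2,334.50, rounded up to 2,335; 2,337 present. Satisfied.
Vote: requires a majority of those present (2,337); a majority of 2337 is 1169, so 1,169 needed; 1,168 in favor. Not satisfied.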